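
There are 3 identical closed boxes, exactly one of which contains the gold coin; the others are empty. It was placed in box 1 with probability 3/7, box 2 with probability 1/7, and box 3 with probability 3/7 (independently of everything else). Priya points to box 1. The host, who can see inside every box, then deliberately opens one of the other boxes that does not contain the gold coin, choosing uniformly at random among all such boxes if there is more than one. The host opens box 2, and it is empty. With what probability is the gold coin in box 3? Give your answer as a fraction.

2/3

Condition on the true location of the gold coin.
If it is in box 1 (prior 3/7): the host has 2 equally likely choices, so probability 1/2; weight (3/7)·(1/2) = 3/14.
If it is in box 2 (prior 1/7): the host opened box 2, so this case is ruled out; weight (1/7)·0 = 0.
If it is in box 3 (prior 3/7): the host has no choice, probability 1; weight (3/7)·1 = 3/7.
The weights sum to 9/14.
So P(the gold coin in box 3 | the host opened box 2) = (3/7) / (9/14) = 2/3.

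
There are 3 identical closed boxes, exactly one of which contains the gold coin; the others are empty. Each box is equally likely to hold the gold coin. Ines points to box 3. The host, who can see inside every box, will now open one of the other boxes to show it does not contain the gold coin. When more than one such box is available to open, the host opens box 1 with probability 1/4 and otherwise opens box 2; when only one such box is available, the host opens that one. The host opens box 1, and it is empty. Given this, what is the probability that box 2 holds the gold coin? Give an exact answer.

Apply Bayes' rule, conditioning on where the gold coin actually is.
If it is in box 1 (prior 1/3): the host opened box 1, so this case is ruled out; weight (1/3)·0 = 0.
If it is in box 2 (prior 1/3): only box 1 is available, probability 1; weight (1/3)·1 = 1/3.
If it is in box 3 (prior 1/3): box 1 is available, opened with probability 1/4; weight (1/3)·(1/4) = 1/12.
The weights sum to 5/12.
So P(the gold coin in box 2 | the host opened box 1) = (1/3) / (5/12) = 4/5.

4/5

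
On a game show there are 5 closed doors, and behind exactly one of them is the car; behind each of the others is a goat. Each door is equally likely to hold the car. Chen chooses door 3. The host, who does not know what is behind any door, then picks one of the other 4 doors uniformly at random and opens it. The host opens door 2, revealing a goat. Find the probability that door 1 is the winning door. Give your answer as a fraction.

1/4

Condition on the true location of the car.
If it is behind any of doors 1, 3, 4, and 5 (prior 1/5 each): the host picks door 2 with probability 1/4 regardless, and it is not the prize; weight (1/5)·(1/4) = 1/20 each.
If it is behind door 2 (prior 1/5): the host opened door 2, so this case is ruled out; weight (1/5)·0 = 0.
The weights sum to 1/5.
So P(the car behind door 1 | the host opened door 2) = (1/20) / (1/5) = 1/4.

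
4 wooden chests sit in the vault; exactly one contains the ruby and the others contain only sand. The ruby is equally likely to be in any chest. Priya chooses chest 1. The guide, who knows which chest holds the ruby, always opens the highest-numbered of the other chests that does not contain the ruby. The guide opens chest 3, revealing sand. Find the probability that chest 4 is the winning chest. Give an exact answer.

Condition on the true location of the ruby.
If it is in either of chests 1 and 2 (prior 1/4 each): the guide would have opened chest 4 instead, probability 0; weight (1/4)·0 = 0 each.
If it is in chest 3 (prior 1/4): the guide opened chest 3, so this case is ruled out; weight (1/4)·0 = 0.
If it is in chest 4 (prior 1/4): chest 3 is the highest-numbered option available, probability 1; weight (1/4)·1 = 1/4.
The weights sum to 1/4.
So P(the ruby in chest 4 | the guide opened chest 3) = (1/4) / (1/4) = 1.

1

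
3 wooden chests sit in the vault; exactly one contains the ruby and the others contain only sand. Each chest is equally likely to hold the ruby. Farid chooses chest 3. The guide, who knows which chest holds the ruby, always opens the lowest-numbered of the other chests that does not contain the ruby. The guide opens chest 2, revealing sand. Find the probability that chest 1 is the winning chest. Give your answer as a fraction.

1

Consider each possible location of the ruby in turn.
If it is in chest 1 (prior 1/3): chest 2 is the lowest-numbered option available, probability 1; weight (1/3)·1 = 1/3.
If it is in chest 2 (prior 1/3): the guide opened chest 2, so this case is ruled out; weight (1/3)·0 = 0.
If it is in chest 3 (prior 1/3): the guide would have opened chest 1 instead, probability 0; weight (1/3)·0 = 0.
The weights sum to 1/3.
So P(the ruby in chest 1 | the guide opened chest 2) = (1/3) / (1/3) = 1.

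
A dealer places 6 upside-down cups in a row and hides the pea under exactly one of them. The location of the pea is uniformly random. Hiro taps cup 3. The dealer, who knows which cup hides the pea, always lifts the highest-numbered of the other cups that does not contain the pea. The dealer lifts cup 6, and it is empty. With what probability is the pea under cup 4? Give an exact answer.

Consider each possible location of the pea in turn.
If it is under any of cups 1, 2, 3, 4, and 5 (prior 1/6 each): cup 6 is the highest-numbered option available, probability 1; weight (1/6)·1 = 1/6 each.
If it is under cup 6 (prior 1/6): the dealer opened cup 6, so this case is ruled out; weight (1/6)·0 = 0.
The weights sum to 5/6.
So P(the pea under cup 4 | the dealer opened cup 6) = (1/6) / (5/6) = 1/5.

1/5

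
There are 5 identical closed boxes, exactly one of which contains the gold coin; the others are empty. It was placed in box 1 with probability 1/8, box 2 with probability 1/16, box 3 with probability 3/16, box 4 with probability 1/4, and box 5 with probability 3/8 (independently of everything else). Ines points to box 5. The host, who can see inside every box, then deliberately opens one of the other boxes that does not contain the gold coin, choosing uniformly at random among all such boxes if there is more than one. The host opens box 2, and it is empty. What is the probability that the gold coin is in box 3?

Condition on the true location of the gold coin.
If it is in box 1 (prior 1/8): the host has 3 equally likely choices, so probability 1/3; weight (1/8)·(1/3) = 1/24.
If it is in box 2 (prior 1/16): the host opened box 2, so this case is ruled out; weight (1/16)·0 = 0.
If it is in box 3 (prior 3/16): the host has 3 equally likely choices, so probability 1/3; weight (3/16)·(1/3) = 1/16.
If it is in box 4 (prior 1/4): the host has 3 equally likely choices, so probability 1/3; weight (1/4)·(1/3) = 1/12.
If it is in box 5 (prior 3/8): the host has 4 equally likely choices, so probability 1/4; weight (3/8)·(1/4) = 3/32.
The weights sum to 9/32.
So P(the gold coin in box 3 | the host opened box 2) = (1/16) / (9/32) = 2/9.

2/9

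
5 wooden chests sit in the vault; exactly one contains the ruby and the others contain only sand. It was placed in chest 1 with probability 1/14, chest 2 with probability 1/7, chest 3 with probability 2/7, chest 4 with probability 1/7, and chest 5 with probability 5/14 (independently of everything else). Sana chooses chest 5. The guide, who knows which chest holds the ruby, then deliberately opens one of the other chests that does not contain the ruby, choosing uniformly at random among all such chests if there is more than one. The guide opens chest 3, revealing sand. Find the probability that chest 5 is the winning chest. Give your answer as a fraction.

Apply Bayes' rule, conditioning on where the ruby actually is.
If it is in chest 1 (prior 1/14): the guide has 3 equally likely choices, so probability 1/3; weight (1/14)·(1/3) = 1/42.
If it is in either of chests 2 and 4 (prior 1/7 each): the guide has 3 equally likely choices, so probability 1/3; weight (1/7)·(1/3) = 1/21 each.
If it is in chest 3 (prior 2/7): the guide opened chest 3, so this case is ruled out; weight (2/7)·0 = 0.
If it is in chest 5 (prior 5/14): the guide has 4 equally likely choices, so probability 1/4; weight (5/14)·(1/4) = 5/56.
The weights sum to 5/24.
So P(the ruby in chest 5 | the guide opened chest 3) = (5/56) / (5/24) = 3/7.

3/7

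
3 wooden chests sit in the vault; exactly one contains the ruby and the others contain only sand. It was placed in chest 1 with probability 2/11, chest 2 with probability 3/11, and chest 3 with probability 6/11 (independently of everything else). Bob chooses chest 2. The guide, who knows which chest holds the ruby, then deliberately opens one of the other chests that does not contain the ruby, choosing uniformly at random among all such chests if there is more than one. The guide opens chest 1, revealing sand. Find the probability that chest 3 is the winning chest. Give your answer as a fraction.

4/5

Condition on the true location of the ruby.
If it is in chest 1 (prior 2/11): the guide opened chest 1, so this case is ruled out; weight (2/11)·0 = 0.
If it is in chest 2 (prior 3/11): the guide has 2 equally likely choices, so probability 1/2; weight (3/11)·(1/2) = 3/22.
If it is in chest 3 (prior 6/11): the guide has no choice, probability 1; weight (6/11)·1 = 6/11.
The weights sum to 15/22.
So P(the ruby in chest 3 | the guide opened chest 1) = (6/11) / (15/22) = 4/5.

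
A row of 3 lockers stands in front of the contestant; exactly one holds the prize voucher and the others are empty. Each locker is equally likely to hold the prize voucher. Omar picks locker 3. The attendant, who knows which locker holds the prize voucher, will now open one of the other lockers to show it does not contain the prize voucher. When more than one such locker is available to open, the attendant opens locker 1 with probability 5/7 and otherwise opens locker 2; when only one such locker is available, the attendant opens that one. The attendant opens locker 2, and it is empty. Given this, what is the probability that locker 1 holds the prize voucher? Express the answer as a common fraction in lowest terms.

7/9

Apply Bayes' rule, conditioning on where the prize voucher actually is.
If it is in locker 1 (prior 1/3): only locker 2 is available, probability 1; weight (1/3)·1 = 1/3.
If it is in locker 2 (prior 1/3): the attendant opened locker 2, so this case is ruled out; weight (1/3)·0 = 0.
If it is in locker 3 (prior 1/3): locker 1 is available but not opened, probability 2/7; weight (1/3)·(2/7) = 2/21.
The weights sum to 3/7.
So P(the prize voucher in locker 1 | the attendant opened locker 2) = (1/3) / (3/7) = 7/9.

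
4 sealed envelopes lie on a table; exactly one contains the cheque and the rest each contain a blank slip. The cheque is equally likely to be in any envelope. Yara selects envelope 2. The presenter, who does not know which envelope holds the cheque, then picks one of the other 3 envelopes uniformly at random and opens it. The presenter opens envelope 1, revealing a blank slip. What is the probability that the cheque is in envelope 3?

1/3

Condition on the true location of the cheque.
If it is in envelope 1 (prior 1/4): the presenter opened envelope 1, so this case is ruled out; weight (1/4)·0 = 0.
If it is in any of envelopes 2, 3, and 4 (prior 1/4 each): the presenter picks envelope 1 with probability 1/3 regardless, and it is not the prize; weight (1/4)·(1/3) = 1/12 each.
The weights sum to 1/4.
So P(the cheque in envelope 3 | the presenter opened envelope 1) = (1/12) / (1/4) = 1/3.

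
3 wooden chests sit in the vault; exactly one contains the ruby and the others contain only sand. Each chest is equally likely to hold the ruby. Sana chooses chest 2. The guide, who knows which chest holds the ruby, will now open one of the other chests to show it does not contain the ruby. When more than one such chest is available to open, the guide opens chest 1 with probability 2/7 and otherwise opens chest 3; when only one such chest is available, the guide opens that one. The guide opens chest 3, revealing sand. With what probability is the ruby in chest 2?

5/12

Consider each possible location of the ruby in turn.
If it is in chest 1 (prior 1/3): only chest 3 is available, probability 1; weight (1/3)·1 = 1/3.
If it is in chest 2 (prior 1/3): chest 1 is available but not opened, probability 5/7; weight (1/3)·(5/7) = 5/21.
If it is in chest 3 (prior 1/3): the guide opened chest 3, so this case is ruled out; weight (1/3)·0 = 0.
The weights sum to 4/7.
So P(the ruby in chest 2 | the guide opened chest 3) = (5/21) / (4/7) = 5/12.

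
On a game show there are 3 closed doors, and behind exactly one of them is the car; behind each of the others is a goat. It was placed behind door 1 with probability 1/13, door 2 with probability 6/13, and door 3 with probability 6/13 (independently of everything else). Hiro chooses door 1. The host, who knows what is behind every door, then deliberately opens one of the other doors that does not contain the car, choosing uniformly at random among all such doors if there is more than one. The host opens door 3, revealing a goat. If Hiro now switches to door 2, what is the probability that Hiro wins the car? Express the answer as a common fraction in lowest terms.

12/13

Apply Bayes' rule, conditioning on where the car actually is.
If it is behind door 1 (prior 1/13): the host has 2 equally likely choices, so probability 1/2; weight (1/13)·(1/2) = 1/26.
If it is behind door 2 (prior 6/13): the host has no choice, probability 1; weight (6/13)·1 = 6/13.
If it is behind door 3 (prior 6/13): the host opened door 3, so this case is ruled out; weight (6/13)·0 = 0.
The weights sum to 1/2.
So P(the car behind door 2 | the host opened door 3) = (6/13) / (1/2) = 12/13.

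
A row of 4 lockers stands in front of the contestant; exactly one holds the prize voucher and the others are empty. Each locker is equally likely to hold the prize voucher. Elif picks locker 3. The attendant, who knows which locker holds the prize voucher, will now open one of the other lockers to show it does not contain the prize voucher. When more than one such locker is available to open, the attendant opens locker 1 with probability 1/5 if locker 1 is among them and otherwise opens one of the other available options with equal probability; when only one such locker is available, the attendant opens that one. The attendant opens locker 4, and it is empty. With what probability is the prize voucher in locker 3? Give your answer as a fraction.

Condition on the true location of the prize voucher.
If it is in locker 1 (prior 1/4): locker 1 holds the prize so is unavailable; the attendant chooses uniformly among the 2 others, probability 1/2; weight (1/4)·(1/2) = 1/8.
If it is in locker 2 (prior 1/4): locker 1 is available but not opened, probability 4/5; weight (1/4)·(4/5) = 1/5.
If it is in locker 3 (prior 1/4): locker 1 is available but not opened; locker 4 gets probability (1 − 1/5)/2 = 2/5; weight (1/4)·(2/5) = 1/10.
If it is in locker 4 (prior 1/4): the attendant opened locker 4, so this case is ruled out; weight (1/4)·0 = 0.
The weights sum to 17/40.
So P(the prize voucher in locker 3 | the attendant opened locker 4) = (1/10) / (17/40) = 4/17.

4/17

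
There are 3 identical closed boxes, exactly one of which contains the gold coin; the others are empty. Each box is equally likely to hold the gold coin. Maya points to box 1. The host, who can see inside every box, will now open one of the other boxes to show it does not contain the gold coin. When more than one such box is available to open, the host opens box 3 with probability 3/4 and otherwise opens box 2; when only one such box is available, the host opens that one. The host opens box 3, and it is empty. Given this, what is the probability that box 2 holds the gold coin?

Consider each possible location of the gold coin in turn.
If it is in box 1 (prior 1/3): box 3 is available, opened with probability 3/4; weight (1/3)·(3/4) = 1/4.
If it is in box 2 (prior 1/3): only box 3 is available, probability 1; weight (1/3)·1 = 1/3.
If it is in box 3 (prior 1/3): the host opened box 3, so this case is ruled out; weight (1/3)·0 = 0.
The weights sum to 7/12.
So P(the gold coin in box 2 | the host opened box 3) = (1/3) / (7/12) = 4/7.

4/7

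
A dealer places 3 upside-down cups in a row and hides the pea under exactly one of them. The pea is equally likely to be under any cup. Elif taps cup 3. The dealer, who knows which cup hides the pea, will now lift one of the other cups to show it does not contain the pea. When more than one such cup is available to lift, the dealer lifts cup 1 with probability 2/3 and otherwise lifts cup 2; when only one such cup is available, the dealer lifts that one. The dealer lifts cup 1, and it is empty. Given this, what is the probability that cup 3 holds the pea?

Condition on the true location of the pea.
If it is under cup 1 (prior 1/3): the dealer opened cup 1, so this case is ruled out; weight (1/3)·0 = 0.
If it is under cup 2 (prior 1/3): only cup 1 is available, probability 1; weight (1/3)·1 = 1/3.
If it is under cup 3 (prior 1/3): cup 1 is available, opened with probability 2/3; weight (1/3)·(2/3) = 2/9.
The weights sum to 5/9.
So P(the pea under cup 3 | the dealer opened cup 1) = (2/9) / (5/9) = 2/5.

2/5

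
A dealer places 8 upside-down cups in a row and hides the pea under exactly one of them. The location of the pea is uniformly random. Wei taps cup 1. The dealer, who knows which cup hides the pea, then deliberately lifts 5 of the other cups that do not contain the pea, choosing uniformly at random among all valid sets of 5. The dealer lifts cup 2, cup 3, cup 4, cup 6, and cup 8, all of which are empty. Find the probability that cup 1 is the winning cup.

Apply Bayes' rule, conditioning on where the pea actually is.
If it is under cup 1 (prior 1/8): the dealer has 21 equally likely choices, so probability 1/21; weight (1/8)·(1/21) = 1/168.
If it is under any of cups 2, 3, 4, 6, and 8 (prior 1/8 each): that cup was opened and seen not to hold the prize — ruled out; weight (1/8)·0 = 0 each.
If it is under either of cups 5 and 7 (prior 1/8 each): the dealer has 6 equally likely choices, so probability 1/6; weight (1/8)·(1/6) = 1/48 each.
The weights sum to 1/21.
So P(the pea under cup 1 | the dealer opened cup 2, cup 3, cup 4, cup 6, and cup 8) = (1/168) / (1/21) = 1/8.

1/8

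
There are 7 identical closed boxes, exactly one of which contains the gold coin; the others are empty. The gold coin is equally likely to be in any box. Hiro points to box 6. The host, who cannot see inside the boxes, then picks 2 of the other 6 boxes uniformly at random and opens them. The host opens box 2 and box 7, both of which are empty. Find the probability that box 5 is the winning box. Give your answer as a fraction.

1/5

Condition on the true location of the gold coin.
If it is in any of boxes 1, 3, 4, 5, and 6 (prior 1/7 each): the host picks exactly this set with probability 1/15 regardless, and none is the prize; weight (1/7)·(1/15) = 1/105 each.
If it is in either of boxes 2 and 7 (prior 1/7 each): that box was opened and seen not to hold the prize — ruled out; weight (1/7)·0 = 0 each.
The weights sum to 1/21.
So P(the gold coin in box 5 | the host opened box 2 and box 7) = (1/105) / (1/21) = 1/5.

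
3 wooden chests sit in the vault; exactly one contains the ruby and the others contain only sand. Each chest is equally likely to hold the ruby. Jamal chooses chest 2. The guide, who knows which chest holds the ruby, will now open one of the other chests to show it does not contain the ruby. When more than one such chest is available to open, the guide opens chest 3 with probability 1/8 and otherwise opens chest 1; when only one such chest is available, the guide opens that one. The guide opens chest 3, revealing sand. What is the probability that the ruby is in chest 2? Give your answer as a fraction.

1/9

Consider each possible location of the ruby in turn.
If it is in chest 1 (prior 1/3): only chest 3 is available, probability 1; weight (1/3)·1 = 1/3.
If it is in chest 2 (prior 1/3): chest 3 is available, opened with probability 1/8; weight (1/3)·(1/8) = 1/24.
If it is in chest 3 (prior 1/3): the guide opened chest 3, so this case is ruled out; weight (1/3)·0 = 0.
The weights sum to 3/8.
So P(the ruby in chest 2 | the guide opened chest 3) = (1/24) / (3/8) = 1/9.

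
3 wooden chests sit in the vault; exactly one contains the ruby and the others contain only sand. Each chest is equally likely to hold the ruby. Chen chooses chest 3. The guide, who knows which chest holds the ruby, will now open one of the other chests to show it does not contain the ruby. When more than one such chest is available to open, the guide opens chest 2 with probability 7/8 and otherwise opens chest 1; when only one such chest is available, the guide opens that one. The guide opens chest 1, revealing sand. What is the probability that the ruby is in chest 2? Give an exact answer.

Consider each possible location of the ruby in turn.
If it is in chest 1 (prior 1/3): the guide opened chest 1, so this case is ruled out; weight (1/3)·0 = 0.
If it is in chest 2 (prior 1/3): only chest 1 is available, probability 1; weight (1/3)·1 = 1/3.
If it is in chest 3 (prior 1/3): chest 2 is available but not opened, probability 1/8; weight (1/3)·(1/8) = 1/24.
The weights sum to 3/8.
So P(the ruby in chest 2 | the guide opened chest 1) = (1/3) / (3/8) = 8/9.

8/9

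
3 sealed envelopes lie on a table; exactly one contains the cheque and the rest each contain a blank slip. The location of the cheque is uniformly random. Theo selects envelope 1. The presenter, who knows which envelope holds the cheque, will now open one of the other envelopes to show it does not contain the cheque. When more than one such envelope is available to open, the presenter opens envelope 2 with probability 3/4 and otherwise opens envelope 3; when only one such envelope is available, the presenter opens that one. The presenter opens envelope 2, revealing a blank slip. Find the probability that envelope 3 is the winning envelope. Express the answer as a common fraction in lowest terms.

Consider each possible location of the cheque in turn.
If it is in envelope 1 (prior 1/3): envelope 2 is available, opened with probability 3/4; weight (1/3)·(3/4) = 1/4.
If it is in envelope 2 (prior 1/3): the presenter opened envelope 2, so this case is ruled out; weight (1/3)·0 = 0.
If it is in envelope 3 (prior 1/3): only envelope 2 is available, probability 1; weight (1/3)·1 = 1/3.
The weights sum to 7/12.
So P(the cheque in envelope 3 | the presenter opened envelope 2) = (1/3) / (7/12) = 4/7.

4/7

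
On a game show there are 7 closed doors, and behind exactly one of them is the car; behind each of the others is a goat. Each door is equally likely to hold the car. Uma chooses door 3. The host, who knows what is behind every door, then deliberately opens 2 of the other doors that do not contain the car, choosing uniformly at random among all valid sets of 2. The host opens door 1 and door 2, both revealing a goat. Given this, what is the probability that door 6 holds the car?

3/14

Apply Bayes' rule, conditioning on where the car actually is.
If it is behind either of doors 1 and 2 (prior 1/7 each): that door was opened and seen not to hold the prize — ruled out; weight (1/7)·0 = 0 each.
If it is behind door 3 (prior 1/7): the host has 15 equally likely choices, so probability 1/15; weight (1/7)·(1/15) = 1/105.
If it is behind any of doors 4, 5, 6, and 7 (prior 1/7 each): the host has 10 equally likely choices, so probability 1/10; weight (1/7)·(1/10) = 1/70 each.
The weights sum to 1/15.
So P(the car behind door 6 | the host opened door 1 and door 2) = (1/70) / (1/15) = 3/14.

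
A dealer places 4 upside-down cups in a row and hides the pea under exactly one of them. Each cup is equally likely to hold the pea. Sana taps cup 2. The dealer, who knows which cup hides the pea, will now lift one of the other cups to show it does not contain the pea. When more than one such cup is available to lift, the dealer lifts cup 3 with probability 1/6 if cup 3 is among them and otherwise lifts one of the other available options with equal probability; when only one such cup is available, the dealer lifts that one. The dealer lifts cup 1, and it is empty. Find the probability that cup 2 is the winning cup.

5/21

Apply Bayes' rule, conditioning on where the pea actually is.
If it is under cup 1 (prior 1/4): the dealer opened cup 1, so this case is ruled out; weight (1/4)·0 = 0.
If it is under cup 2 (prior 1/4): cup 3 is available but not opened; cup 1 gets probability (1 − 1/6)/2 = 5/12; weight (1/4)·(5/12) = 5/48.
If it is under cup 3 (prior 1/4): cup 3 holds the prize so is unavailable; the dealer chooses uniformly among the 2 others, probability 1/2; weight (1/4)·(1/2) = 1/8.
If it is under cup 4 (prior 1/4): cup 3 is available but not opened, probability 5/6; weight (1/4)·(5/6) = 5/24.
The weights sum to 7/16.
So P(the pea under cup 2 | the dealer opened cup 1) = (5/48) / (7/16) = 5/21.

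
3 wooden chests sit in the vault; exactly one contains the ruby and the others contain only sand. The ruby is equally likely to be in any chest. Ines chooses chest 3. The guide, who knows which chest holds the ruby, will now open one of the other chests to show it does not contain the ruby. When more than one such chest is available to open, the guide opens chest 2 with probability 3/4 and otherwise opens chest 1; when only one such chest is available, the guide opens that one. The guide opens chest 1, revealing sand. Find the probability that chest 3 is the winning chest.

1/5

Apply Bayes' rule, conditioning on where the ruby actually is.
If it is in chest 1 (prior 1/3): the guide opened chest 1, so this case is ruled out; weight (1/3)·0 = 0.
If it is in chest 2 (prior 1/3): only chest 1 is available, probability 1; weight (1/3)·1 = 1/3.
If it is in chest 3 (prior 1/3): chest 2 is available but not opened, probability 1/4; weight (1/3)·(1/4) = 1/12.
The weights sum to 5/12.
So P(the ruby in chest 3 | the guide opened chest 1) = (1/12) / (5/12) = 1/5.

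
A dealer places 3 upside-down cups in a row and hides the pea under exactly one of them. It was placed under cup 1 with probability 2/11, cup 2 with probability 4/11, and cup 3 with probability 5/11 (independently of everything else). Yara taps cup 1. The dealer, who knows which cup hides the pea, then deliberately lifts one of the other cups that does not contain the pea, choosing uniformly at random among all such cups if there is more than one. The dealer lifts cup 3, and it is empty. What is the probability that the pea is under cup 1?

Apply Bayes' rule, conditioning on where the pea actually is.
If it is under cup 1 (prior 2/11): the dealer has 2 equally likely choices, so probability 1/2; weight (2/11)·(1/2) = 1/11.
If it is under cup 2 (prior 4/11): the dealer has no choice, probability 1; weight (4/11)·1 = 4/11.
If it is under cup 3 (prior 5/11): the dealer opened cup 3, so this case is ruled out; weight (5/11)·0 = 0.
The weights sum to 5/11.
So P(the pea under cup 1 | the dealer opened cup 3) = (1/11) / (5/11) = 1/5.

1/5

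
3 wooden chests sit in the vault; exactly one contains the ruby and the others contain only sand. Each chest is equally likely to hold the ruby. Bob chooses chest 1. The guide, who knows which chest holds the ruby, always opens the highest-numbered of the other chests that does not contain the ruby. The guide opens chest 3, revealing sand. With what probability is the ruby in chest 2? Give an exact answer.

1/2

Apply Bayes' rule, conditioning on where the ruby actually is.
If it is in either of chests 1 and 2 (prior 1/3 each): chest 3 is the highest-numbered option available, probability 1; weight (1/3)·1 = 1/3 each.
If it is in chest 3 (prior 1/3): the guide opened chest 3, so this case is ruled out; weight (1/3)·0 = 0.
The weights sum to 2/3.
So P(the ruby in chest 2 | the guide opened chest 3) = (1/3) / (2/3) = 1/2.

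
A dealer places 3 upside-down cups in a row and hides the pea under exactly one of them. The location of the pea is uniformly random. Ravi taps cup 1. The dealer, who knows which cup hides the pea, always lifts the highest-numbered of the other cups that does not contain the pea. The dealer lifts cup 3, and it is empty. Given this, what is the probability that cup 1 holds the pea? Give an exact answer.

Apply Bayes' rule, conditioning on where the pea actually is.
If it is under either of cups 1 and 2 (prior 1/3 each): cup 3 is the highest-numbered option available, probability 1; weight (1/3)·1 = 1/3 each.
If it is under cup 3 (prior 1/3): the dealer opened cup 3, so this case is ruled out; weight (1/3)·0 = 0.
The weights sum to 2/3.
So P(the pea under cup 1 | the dealer opened cup 3) = (1/3) / (2/3) = 1/2.

1/2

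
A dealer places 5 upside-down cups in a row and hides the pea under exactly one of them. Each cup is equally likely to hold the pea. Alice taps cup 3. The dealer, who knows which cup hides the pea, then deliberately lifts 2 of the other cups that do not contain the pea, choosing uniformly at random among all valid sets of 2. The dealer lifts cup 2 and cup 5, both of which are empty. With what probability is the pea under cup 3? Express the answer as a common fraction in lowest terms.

1/5

Condition on the true location of the pea.
If it is under either of cups 1 and 4 (prior 1/5 each): the dealer has 3 equally likely choices, so probability 1/3; weight (1/5)·(1/3) = 1/15 each.
If it is under either of cups 2 and 5 (prior 1/5 each): that cup was opened and seen not to hold the prize — ruled out; weight (1/5)·0 = 0 each.
If it is under cup 3 (prior 1/5): the dealer has 6 equally likely choices, so probability 1/6; weight (1/5)·(1/6) = 1/30.
The weights sum to 1/6.
So P(the pea under cup 3 | the dealer opened cup 2 and cup 5) = (1/30) / (1/6) = 1/5.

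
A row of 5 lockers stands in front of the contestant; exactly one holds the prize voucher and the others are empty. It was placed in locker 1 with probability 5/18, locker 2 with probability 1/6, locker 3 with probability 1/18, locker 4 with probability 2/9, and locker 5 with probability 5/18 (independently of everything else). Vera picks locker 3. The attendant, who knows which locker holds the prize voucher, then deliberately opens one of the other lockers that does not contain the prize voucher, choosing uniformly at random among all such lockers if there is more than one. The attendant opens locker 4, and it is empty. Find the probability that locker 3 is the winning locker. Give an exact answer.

3/55

Condition on the true location of the prize voucher.
If it is in either of lockers 1 and 5 (prior 5/18 each): the attendant has 3 equally likely choices, so probability 1/3; weight (5/18)·(1/3) = 5/54 each.
If it is in locker 2 (prior 1/6): the attendant has 3 equally likely choices, so probability 1/3; weight (1/6)·(1/3) = 1/18.
If it is in locker 3 (prior 1/18): the attendant has 4 equally likely choices, so probability 1/4; weight (1/18)·(1/4) = 1/72.
If it is in locker 4 (prior 2/9): the attendant opened locker 4, so this case is ruled out; weight (2/9)·0 = 0.
The weights sum to 55/216.
So P(the prize voucher in locker 3 | the attendant opened locker 4) = (1/72) / (55/216) = 3/55.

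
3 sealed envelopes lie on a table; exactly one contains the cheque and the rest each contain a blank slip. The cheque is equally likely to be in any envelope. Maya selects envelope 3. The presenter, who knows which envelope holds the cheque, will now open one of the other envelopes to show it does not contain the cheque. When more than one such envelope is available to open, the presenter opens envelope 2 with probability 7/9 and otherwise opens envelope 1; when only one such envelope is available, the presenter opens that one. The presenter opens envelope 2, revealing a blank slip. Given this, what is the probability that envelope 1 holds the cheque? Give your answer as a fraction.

9/16

Apply Bayes' rule, conditioning on where the cheque actually is.
If it is in envelope 1 (prior 1/3): only envelope 2 is available, probability 1; weight (1/3)·1 = 1/3.
If it is in envelope 2 (prior 1/3): the presenter opened envelope 2, so this case is ruled out; weight (1/3)·0 = 0.
If it is in envelope 3 (prior 1/3): envelope 2 is available, opened with probability 7/9; weight (1/3)·(7/9) = 7/27.
The weights sum to 16/27.
So P(the cheque in envelope 1 | the presenter opened envelope 2) = (1/3) / (16/27) = 9/16.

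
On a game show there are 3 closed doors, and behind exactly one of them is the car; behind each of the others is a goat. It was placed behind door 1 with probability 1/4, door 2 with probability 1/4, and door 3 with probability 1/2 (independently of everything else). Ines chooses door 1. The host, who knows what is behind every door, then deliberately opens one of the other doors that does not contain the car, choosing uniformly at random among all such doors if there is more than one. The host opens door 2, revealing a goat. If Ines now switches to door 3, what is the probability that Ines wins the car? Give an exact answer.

Condition on the true location of the car.
If it is behind door 1 (prior 1/4): the host has 2 equally likely choices, so probability 1/2; weight (1/4)·(1/2) = 1/8.
If it is behind door 2 (prior 1/4): the host opened door 2, so this case is ruled out; weight (1/4)·0 = 0.
If it is behind door 3 (prior 1/2): the host has no choice, probability 1; weight (1/2)·1 = 1/2.
The weights sum to 5/8.
So P(the car behind door 3 | the host opened door 2) = (1/2) / (5/8) = 4/5.

4/5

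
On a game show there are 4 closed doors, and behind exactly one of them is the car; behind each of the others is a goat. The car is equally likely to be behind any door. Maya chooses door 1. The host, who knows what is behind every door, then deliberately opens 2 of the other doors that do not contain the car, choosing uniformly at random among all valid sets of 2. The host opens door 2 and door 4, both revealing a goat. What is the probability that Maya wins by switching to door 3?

3/4

Condition on the true location of the car.
If it is behind door 1 (prior 1/4): the host has 3 equally likely choices, so probability 1/3; weight (1/4)·(1/3) = 1/12.
If it is behind either of doors 2 and 4 (prior 1/4 each): that door was opened and seen not to hold the prize — ruled out; weight (1/4)·0 = 0 each.
If it is behind door 3 (prior 1/4): the host has no choice, probability 1; weight (1/4)·1 = 1/4.
The weights sum to 1/3.
So P(the car behind door 3 | the host opened door 2 and door 4) = (1/4) / (1/3) = 3/4.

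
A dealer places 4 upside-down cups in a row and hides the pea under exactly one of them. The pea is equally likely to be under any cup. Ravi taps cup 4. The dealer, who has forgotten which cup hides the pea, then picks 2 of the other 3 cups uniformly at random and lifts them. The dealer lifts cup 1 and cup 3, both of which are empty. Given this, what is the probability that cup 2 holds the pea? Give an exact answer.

1/2

Because the dealer chose which cups to lift without knowing where the pea is, the choice is independent of the prize location. Learning that none of the 2 opened cups holds the pea simply rules out those 2 locations and leaves the remaining 2 cups still equally likely by symmetry.
So P(the pea under cup 2) = 1/2.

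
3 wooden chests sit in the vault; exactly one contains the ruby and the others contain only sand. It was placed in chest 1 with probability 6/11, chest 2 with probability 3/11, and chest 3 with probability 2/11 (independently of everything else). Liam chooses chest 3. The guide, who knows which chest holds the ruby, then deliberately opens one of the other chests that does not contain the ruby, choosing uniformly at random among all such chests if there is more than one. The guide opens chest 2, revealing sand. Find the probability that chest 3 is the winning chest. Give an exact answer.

1/7

Condition on the true location of the ruby.
If it is in chest 1 (prior 6/11): the guide has no choice, probability 1; weight (6/11)·1 = 6/11.
If it is in chest 2 (prior 3/11): the guide opened chest 2, so this case is ruled out; weight (3/11)·0 = 0.
If it is in chest 3 (prior 2/11): the guide has 2 equally likely choices, so probability 1/2; weight (2/11)·(1/2) = 1/11.
The weights sum to 7/11.
So P(the ruby in chest 3 | the guide opened chest 2) = (1/11) / (7/11) = 1/7.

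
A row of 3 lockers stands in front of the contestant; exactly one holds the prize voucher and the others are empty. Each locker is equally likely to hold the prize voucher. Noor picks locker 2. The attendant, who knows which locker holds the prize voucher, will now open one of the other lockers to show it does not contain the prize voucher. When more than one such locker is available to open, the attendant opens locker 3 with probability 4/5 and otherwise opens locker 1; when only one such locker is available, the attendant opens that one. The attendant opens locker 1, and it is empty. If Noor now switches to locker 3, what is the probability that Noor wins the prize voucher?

5/6

Consider each possible location of the prize voucher in turn.
If it is in locker 1 (prior 1/3): the attendant opened locker 1, so this case is ruled out; weight (1/3)·0 = 0.
If it is in locker 2 (prior 1/3): locker 3 is available but not opened, probability 1/5; weight (1/3)·(1/5) = 1/15.
If it is in locker 3 (prior 1/3): only locker 1 is available, probability 1; weight (1/3)·1 = 1/3.
The weights sum to 2/5.
So P(the prize voucher in locker 3 | the attendant opened locker 1) = (1/3) / (2/5) = 5/6.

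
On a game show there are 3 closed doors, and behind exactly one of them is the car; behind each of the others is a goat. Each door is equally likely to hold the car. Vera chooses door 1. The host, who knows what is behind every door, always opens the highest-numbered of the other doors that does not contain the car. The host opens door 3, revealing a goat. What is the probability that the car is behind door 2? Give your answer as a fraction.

Consider each possible location of the car in turn.
If it is behind either of doors 1 and 2 (prior 1/3 each): door 3 is the highest-numbered option available, probability 1; weight (1/3)·1 = 1/3 each.
If it is behind door 3 (prior 1/3): the host opened door 3, so this case is ruled out; weight (1/3)·0 = 0.
The weights sum to 2/3.
So P(the car behind door 2 | the host opened door 3) = (1/3) / (2/3) = 1/2.

1/2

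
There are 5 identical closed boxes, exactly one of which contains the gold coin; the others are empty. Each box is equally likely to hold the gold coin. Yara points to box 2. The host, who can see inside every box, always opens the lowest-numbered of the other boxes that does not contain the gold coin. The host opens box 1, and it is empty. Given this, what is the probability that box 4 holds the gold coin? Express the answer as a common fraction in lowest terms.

1/4

Apply Bayes' rule, conditioning on where the gold coin actually is.
If it is in box 1 (prior 1/5): the host opened box 1, so this case is ruled out; weight (1/5)·0 = 0.
If it is in any of boxes 2, 3, 4, and 5 (prior 1/5 each): box 1 is the lowest-numbered option available, probability 1; weight (1/5)·1 = 1/5 each.
The weights sum to 4/5.
So P(the gold coin in box 4 | the host opened box 1) = (1/5) / (4/5) = 1/4.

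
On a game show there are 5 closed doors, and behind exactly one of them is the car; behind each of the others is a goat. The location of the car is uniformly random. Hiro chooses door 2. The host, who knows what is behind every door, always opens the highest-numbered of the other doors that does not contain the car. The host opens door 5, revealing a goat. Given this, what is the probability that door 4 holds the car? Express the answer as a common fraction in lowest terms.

Apply Bayes' rule, conditioning on where the car actually is.
If it is behind any of doors 1, 2, 3, and 4 (prior 1/5 each): door 5 is the highest-numbered option available, probability 1; weight (1/5)·1 = 1/5 each.
If it is behind door 5 (prior 1/5): the host opened door 5, so this case is ruled out; weight (1/5)·0 = 0.
The weights sum to 4/5.
So P(the car behind door 4 | the host opened door 5) = (1/5) / (4/5) = 1/4.

1/4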